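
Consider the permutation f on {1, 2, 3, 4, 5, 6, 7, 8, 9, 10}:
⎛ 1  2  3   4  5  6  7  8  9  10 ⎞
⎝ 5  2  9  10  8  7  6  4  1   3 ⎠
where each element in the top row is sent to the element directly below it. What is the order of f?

Writing f as disjoint cycles, the cycle lengths are 7, 2, 1.
The order of f is the least common multiple of its cycle lengths: lcm(7, 2) = 14.

14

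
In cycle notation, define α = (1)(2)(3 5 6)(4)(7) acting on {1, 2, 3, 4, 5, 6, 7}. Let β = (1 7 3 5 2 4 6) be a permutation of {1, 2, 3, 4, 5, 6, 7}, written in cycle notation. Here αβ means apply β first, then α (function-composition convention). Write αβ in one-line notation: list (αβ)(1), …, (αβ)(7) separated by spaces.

Chase each element through β then α: 1 → 7 → 7; 2 → 4 → 4; 3 → 5 → 6; 4 → 6 → 3; 5 → 2 → 2; 6 → 1 → 1; 7 → 3 → 5.
Collecting the images, αβ = [7 4 6 3 2 1 5].

7 4 6 3 2 1 5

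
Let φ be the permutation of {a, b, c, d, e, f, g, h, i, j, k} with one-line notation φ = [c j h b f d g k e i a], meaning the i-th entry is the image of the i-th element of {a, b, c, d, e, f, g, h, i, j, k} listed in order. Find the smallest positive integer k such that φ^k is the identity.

Decomposing into disjoint cycles gives cycle lengths 6, 4, 1.
Since disjoint cycles commute, ord(φ) = lcm(6, 4) = 12.

12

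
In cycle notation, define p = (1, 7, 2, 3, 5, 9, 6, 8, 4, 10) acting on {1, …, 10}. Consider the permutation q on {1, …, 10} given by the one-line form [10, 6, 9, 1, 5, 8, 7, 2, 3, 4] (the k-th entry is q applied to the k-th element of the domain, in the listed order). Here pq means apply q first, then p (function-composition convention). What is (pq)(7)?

q(7) = 7, then p(7) = 2; composing gives (pq)(7) = 2.

2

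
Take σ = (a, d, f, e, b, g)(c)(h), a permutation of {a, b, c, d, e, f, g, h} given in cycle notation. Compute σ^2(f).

b

f lies in the 6-cycle (a, d, f, e, b, g).
Stepping 2 places around the cycle: f → e → b.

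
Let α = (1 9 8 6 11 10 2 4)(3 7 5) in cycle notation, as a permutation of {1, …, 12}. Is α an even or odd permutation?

The cycle lengths are 8, 3, 1.
A cycle is odd iff its length is even; α has 1 even-length cycle, so sgn(α) = (−1)^1 and α is odd.

odd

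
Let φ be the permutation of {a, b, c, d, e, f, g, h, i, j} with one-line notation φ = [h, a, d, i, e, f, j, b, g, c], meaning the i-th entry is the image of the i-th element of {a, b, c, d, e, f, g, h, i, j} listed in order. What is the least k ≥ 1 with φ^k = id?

15

The disjoint-cycle form of φ has cycle lengths 5, 3, 1, 1.
Since disjoint cycles commute, ord(φ) = lcm(5, 3) = 15.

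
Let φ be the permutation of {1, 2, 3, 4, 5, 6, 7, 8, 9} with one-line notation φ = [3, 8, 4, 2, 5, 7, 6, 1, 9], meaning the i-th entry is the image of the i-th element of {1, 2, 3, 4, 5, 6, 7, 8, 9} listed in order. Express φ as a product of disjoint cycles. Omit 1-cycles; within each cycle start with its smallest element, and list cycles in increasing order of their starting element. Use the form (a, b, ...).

Iterating φ from 1 gives 1 → 3 → 4 → 2 → 8 → 1; that is the 5-cycle (1, 3, 4, 2, 8).
Continuing from each remaining unvisited element yields (1, 3, 4, 2, 8)(6, 7).

(1, 3, 4, 2, 8)(6, 7)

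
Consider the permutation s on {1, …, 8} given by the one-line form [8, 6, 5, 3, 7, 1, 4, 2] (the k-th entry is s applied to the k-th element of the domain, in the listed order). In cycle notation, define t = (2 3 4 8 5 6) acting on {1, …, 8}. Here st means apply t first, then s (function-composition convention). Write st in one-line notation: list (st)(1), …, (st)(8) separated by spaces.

8 5 3 2 1 6 4 7

(st)(x) = s(t(x)). Computing each image: s(t(1)) = s(1) = 8, s(t(2)) = s(3) = 5, s(t(3)) = s(4) = 3, s(t(4)) = s(8) = 2, s(t(5)) = s(6) = 1, s(t(6)) = s(2) = 6, s(t(7)) = s(7) = 4, s(t(8)) = s(5) = 7.
Hence st = [8 5 3 2 1 6 4 7].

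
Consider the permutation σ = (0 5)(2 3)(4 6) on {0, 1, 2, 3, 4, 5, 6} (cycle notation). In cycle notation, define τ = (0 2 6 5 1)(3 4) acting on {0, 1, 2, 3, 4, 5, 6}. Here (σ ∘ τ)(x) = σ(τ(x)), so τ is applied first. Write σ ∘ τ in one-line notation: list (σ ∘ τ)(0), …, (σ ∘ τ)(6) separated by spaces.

3 5 4 6 2 1 0

(σ ∘ τ)(x) = σ(τ(x)). Computing each image: σ(τ(0)) = σ(2) = 3, σ(τ(1)) = σ(0) = 5, σ(τ(2)) = σ(6) = 4, σ(τ(3)) = σ(4) = 6, σ(τ(4)) = σ(3) = 2, σ(τ(5)) = σ(1) = 1, σ(τ(6)) = σ(5) = 0.
Hence σ ∘ τ = [3 5 4 6 2 1 0].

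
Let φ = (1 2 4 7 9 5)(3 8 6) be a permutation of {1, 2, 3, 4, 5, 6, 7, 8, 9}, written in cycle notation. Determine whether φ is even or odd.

odd

The cycle lengths are 6, 3.
A cycle is odd iff its length is even; φ has 1 even-length cycle, so sgn(φ) = (−1)^1 and φ is odd.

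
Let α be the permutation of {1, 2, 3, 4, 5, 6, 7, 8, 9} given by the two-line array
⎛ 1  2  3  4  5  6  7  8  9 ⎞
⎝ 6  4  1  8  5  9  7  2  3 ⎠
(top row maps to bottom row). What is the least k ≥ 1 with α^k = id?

Decomposing into disjoint cycles gives cycle lengths 4, 3, 1, 1.
The order of α is the least common multiple of its cycle lengths: lcm(4, 3) = 12.

12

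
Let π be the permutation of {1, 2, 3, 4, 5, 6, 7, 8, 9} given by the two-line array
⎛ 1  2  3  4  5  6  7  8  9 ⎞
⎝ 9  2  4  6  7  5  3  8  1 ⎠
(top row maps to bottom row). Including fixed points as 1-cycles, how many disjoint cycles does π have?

4

The cycle decomposition is (1, 9)(2)(3, 4, 6, 5, 7)(8), which has 4 cycles (counting 1-cycles).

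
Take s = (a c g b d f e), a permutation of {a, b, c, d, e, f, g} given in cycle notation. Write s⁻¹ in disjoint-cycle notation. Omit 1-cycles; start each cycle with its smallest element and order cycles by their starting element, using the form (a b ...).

The inverse reverses each cycle.
After reversing and putting each cycle's least element first, s⁻¹ = (a e f d b g c).

(a e f d b g c)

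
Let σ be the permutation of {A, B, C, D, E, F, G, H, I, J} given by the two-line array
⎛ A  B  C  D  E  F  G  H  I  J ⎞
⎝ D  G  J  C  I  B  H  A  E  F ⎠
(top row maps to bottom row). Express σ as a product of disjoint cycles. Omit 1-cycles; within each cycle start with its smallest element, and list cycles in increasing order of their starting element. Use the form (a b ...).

Iterating σ from A gives A → D → C → J → F → B → G → H → A; that is the 8-cycle (A D C J F B G H).
Continuing from each remaining unvisited element yields (A D C J F B G H)(E I).

(A D C J F B G H)(E I)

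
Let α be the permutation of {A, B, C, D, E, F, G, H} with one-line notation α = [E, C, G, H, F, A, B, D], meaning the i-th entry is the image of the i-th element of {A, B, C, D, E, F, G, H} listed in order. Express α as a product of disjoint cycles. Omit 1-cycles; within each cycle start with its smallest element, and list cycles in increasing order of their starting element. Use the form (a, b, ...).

(A, E, F)(B, C, G)(D, H)

Iterating α from A gives A → E → F → A; that is the 3-cycle (A, E, F).
Repeating from the next unused element and collecting all non-trivial cycles gives (A, E, F)(B, C, G)(D, H).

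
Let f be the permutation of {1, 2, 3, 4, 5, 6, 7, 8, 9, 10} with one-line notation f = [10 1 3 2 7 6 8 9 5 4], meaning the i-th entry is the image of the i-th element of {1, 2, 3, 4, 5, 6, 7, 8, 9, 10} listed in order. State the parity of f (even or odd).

In disjoint-cycle form the cycle lengths are 4, 4, 1, 1.
A cycle of length ℓ contributes ℓ−1 transpositions, so f is a product of 3 + 3 = 6 transpositions — even.

even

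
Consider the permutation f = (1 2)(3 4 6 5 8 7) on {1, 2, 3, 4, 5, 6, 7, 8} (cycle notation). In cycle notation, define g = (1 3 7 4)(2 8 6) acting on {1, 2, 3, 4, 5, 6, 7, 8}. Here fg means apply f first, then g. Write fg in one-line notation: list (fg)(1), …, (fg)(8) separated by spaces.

Chase each element through f then g: 1 → 2 → 8; 2 → 1 → 3; 3 → 4 → 1; 4 → 6 → 2; 5 → 8 → 6; 6 → 5 → 5; 7 → 3 → 7; 8 → 7 → 4.
So fg in one-line form is 8 3 1 2 6 5 7 4.

8 3 1 2 6 5 7 4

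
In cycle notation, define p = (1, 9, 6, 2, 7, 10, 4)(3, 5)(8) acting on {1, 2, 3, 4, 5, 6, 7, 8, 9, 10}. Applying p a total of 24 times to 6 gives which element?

6 lies in the 7-cycle (1, 9, 6, 2, 7, 10, 4).
On a 7-cycle, p^7 is the identity, so p^24 = p^3 there (24 ≡ 3 mod 7).
Stepping 3 places around the cycle: 6 → 2 → 7 → 10.

10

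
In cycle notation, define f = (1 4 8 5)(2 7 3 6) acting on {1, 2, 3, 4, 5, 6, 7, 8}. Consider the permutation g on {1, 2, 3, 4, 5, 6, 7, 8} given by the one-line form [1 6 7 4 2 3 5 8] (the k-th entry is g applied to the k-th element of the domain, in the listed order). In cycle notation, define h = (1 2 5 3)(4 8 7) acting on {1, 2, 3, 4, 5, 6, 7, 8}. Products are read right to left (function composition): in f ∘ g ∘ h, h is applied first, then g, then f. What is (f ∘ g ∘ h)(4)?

5

Apply the permutations in order: h(4) = 8, then g(8) = 8, then f(8) = 5. So (f ∘ g ∘ h)(4) = 5.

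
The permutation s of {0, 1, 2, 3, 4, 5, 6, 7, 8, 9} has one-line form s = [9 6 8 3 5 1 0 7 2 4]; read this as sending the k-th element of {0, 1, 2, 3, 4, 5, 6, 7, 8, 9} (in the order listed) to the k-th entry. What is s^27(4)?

6

Tracing 4 → 5 → … returns to 4 after 6 steps, so 4 lies in a 6-cycle (0 9 4 5 1 6).
On a 6-cycle, s^6 is the identity, so s^27 = s^3 there (27 ≡ 3 mod 6).
Stepping 3 places around the cycle: 4 → 5 → 1 → 6.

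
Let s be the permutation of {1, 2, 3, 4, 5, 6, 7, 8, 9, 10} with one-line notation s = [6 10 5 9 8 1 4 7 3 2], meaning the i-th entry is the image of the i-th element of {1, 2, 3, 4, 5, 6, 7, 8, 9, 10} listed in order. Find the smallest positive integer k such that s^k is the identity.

6

The disjoint-cycle form of s has cycle lengths 6, 2, 2.
The order is lcm(6, 2, 2) = 6.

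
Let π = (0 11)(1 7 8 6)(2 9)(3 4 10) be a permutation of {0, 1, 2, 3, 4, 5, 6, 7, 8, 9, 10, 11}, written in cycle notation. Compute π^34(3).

3 lies in the 3-cycle (3 4 10).
Since the cycle has length 3, π^34 acts on it the same as π^1 (34 mod 3 = 1).
Advancing 1 step from 3: 3 → 4.

4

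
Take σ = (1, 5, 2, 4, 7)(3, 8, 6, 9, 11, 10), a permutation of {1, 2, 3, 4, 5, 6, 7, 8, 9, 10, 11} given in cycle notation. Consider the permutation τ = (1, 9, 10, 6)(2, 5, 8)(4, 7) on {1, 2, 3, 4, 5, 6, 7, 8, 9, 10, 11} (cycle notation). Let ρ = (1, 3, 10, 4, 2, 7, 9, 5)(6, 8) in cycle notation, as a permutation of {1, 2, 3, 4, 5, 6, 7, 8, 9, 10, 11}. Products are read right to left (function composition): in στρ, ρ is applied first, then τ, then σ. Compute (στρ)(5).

Chase 5: ρ(5) = 1; τ(1) = 9; σ(9) = 11. Hence (στρ)(5) = 11.

11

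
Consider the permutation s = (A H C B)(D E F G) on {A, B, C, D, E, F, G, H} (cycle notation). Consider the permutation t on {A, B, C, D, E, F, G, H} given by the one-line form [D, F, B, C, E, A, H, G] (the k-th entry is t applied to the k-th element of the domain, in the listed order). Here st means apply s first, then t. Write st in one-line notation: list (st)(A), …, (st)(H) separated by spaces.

For each element, apply s then t: A → H → G; B → A → D; C → B → F; D → E → E; E → F → A; F → G → H; G → D → C; H → C → B.
So st in one-line form is G D F E A H C B.

G D F E A H C B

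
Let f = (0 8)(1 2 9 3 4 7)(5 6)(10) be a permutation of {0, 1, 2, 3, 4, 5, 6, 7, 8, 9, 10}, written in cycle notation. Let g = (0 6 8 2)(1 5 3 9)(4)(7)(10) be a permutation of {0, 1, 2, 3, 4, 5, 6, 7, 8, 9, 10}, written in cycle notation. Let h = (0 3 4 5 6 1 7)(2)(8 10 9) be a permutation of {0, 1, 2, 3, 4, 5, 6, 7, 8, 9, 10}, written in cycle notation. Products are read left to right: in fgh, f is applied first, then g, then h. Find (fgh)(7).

Apply the permutations in order: f(7) = 1, then g(1) = 5, then h(5) = 6. So (fgh)(7) = 6.

6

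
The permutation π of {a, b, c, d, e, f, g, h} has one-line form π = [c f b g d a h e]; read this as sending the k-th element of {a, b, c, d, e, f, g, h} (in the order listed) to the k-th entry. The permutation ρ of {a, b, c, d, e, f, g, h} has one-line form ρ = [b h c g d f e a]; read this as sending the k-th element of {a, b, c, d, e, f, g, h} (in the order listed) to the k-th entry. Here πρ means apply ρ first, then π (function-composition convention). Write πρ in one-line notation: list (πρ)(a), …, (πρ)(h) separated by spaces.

Chase each element through ρ then π: a → b → f; b → h → e; c → c → b; d → g → h; e → d → g; f → f → a; g → e → d; h → a → c.
So πρ in one-line form is f e b h g a d c.

f e b h g a d c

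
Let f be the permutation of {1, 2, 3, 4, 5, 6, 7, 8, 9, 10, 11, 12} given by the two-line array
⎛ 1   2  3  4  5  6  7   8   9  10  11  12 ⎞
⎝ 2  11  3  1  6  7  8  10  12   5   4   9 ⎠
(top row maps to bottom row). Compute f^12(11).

Tracing 11 → 4 → … returns to 11 after 4 steps, so 11 lies in a 4-cycle (1, 2, 11, 4).
Powers repeat with period 4 on this cycle, and 12 mod 4 = 0, so f^12(11) = f^0(11).
So f^12(11) = 11.

11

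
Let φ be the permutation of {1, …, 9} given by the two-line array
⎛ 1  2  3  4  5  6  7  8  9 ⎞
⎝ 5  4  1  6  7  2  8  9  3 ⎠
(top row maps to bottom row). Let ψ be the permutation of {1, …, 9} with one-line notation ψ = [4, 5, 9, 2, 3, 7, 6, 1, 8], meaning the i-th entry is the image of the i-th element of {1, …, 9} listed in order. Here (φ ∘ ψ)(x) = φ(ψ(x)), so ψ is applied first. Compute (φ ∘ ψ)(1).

(φ ∘ ψ)(1) = φ(ψ(1)). ψ(1) = 4, then φ(4) = 6. So (φ ∘ ψ)(1) = 6.

6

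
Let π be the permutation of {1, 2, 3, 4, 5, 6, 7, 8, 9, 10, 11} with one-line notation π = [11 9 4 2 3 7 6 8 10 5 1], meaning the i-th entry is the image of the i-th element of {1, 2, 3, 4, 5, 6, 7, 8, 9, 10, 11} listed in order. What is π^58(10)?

Tracing 10 → 5 → … returns to 10 after 6 steps, so 10 lies in a 6-cycle (2 9 10 5 3 4).
Since the cycle has length 6, π^58 acts on it the same as π^4 (58 mod 6 = 4).
Stepping 4 places around the cycle: 10 → 5 → 3 → 4 → 2.

2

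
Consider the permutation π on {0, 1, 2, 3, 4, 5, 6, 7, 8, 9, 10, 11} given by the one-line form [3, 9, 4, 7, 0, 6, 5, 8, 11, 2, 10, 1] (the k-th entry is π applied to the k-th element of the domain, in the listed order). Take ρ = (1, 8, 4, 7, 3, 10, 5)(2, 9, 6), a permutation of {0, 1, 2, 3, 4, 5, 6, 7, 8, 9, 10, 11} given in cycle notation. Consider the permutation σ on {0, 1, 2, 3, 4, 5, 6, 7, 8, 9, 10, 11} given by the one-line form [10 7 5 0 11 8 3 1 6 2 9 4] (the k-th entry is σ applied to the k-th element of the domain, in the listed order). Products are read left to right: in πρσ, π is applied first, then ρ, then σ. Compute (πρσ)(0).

9

Chase 0: π(0) = 3; ρ(3) = 10; σ(10) = 9. Hence (πρσ)(0) = 9.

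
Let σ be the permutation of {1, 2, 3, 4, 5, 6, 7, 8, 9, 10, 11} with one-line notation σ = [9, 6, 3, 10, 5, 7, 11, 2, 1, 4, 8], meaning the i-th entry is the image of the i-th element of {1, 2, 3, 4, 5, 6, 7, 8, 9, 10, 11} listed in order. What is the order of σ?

10

The disjoint-cycle form of σ has cycle lengths 5, 2, 2, 1, 1.
Since disjoint cycles commute, ord(σ) = lcm(5, 2, 2) = 10.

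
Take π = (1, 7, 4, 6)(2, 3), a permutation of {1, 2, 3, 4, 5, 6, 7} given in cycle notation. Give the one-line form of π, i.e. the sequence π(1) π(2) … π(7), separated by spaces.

7 3 2 6 5 1 4

Reading each image from the cycles: 1↦7, 2↦3, 3↦2, 4↦6, 5↦5, 6↦1, 7↦4.
So the one-line form is 7 3 2 6 5 1 4.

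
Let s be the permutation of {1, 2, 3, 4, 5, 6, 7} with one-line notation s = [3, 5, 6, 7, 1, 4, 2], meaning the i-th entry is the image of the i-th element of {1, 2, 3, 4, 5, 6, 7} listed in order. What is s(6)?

6 is element number 6 of the domain, and entry number 6 of the one-line form is 4, so s(6) = 4.

4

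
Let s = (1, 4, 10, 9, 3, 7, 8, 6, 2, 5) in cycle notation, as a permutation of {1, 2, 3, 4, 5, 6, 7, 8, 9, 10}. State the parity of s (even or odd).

The cycle lengths are 10.
A cycle is odd iff its length is even; s has 1 even-length cycle, so sgn(s) = (−1)^1 and s is odd.

odd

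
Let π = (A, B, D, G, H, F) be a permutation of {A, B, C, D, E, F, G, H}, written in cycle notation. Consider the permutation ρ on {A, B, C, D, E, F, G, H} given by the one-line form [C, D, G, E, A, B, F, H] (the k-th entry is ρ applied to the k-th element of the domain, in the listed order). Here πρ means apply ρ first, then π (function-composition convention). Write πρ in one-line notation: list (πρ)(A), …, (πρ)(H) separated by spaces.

C G H E B D A F

(πρ)(x) = π(ρ(x)). Computing each image: π(ρ(A)) = π(C) = C, π(ρ(B)) = π(D) = G, π(ρ(C)) = π(G) = H, π(ρ(D)) = π(E) = E, π(ρ(E)) = π(A) = B, π(ρ(F)) = π(B) = D, π(ρ(G)) = π(F) = A, π(ρ(H)) = π(H) = F.
Hence πρ = [C G H E B D A F].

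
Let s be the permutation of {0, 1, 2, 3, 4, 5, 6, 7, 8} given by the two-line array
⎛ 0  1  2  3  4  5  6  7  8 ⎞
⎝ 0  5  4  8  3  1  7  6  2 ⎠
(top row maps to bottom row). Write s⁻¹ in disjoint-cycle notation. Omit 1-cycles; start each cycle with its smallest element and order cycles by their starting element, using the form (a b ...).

The cycle decomposition of s is (1 5)(2 4 3 8)(6 7).
Reversing each cycle (and rotating so the smallest element leads) gives s⁻¹ = (1 5)(2 8 3 4)(6 7).

(1 5)(2 8 3 4)(6 7)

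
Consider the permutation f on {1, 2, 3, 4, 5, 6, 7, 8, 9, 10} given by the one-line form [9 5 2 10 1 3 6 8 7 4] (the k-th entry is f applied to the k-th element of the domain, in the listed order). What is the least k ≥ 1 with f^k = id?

14

Decomposing into disjoint cycles gives cycle lengths 7, 2, 1.
The order is lcm(7, 2) = 14.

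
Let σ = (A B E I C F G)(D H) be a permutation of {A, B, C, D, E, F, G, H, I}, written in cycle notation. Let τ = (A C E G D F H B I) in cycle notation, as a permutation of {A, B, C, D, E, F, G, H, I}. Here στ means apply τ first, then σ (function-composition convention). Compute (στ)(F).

D

τ(F) = H, then σ(H) = D; composing gives (στ)(F) = D.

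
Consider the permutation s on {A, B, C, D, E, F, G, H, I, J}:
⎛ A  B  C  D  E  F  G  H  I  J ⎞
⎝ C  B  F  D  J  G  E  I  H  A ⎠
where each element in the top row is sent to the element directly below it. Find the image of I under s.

The entry below I in the array is H, so s(I) = H.

H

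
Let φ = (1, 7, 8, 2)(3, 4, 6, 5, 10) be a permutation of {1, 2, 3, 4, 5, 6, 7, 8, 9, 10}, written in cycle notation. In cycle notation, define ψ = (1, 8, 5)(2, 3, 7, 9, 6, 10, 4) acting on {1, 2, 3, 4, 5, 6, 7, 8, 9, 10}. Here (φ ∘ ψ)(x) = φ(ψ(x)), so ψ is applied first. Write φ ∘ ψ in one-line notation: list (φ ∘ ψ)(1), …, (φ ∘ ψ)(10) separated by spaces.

For each element, apply ψ then φ: 1 → 8 → 2; 2 → 3 → 4; 3 → 7 → 8; 4 → 2 → 1; 5 → 1 → 7; 6 → 10 → 3; 7 → 9 → 9; 8 → 5 → 10; 9 → 6 → 5; 10 → 4 → 6.
Collecting the images, φ ∘ ψ = [2 4 8 1 7 3 9 10 5 6].

2 4 8 1 7 3 9 10 5 6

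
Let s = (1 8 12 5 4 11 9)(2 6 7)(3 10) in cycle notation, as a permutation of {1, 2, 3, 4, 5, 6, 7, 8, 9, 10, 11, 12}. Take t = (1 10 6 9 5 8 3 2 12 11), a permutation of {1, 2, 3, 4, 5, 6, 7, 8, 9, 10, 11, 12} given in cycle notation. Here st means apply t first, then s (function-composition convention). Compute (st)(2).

(st)(2) = s(t(2)). t(2) = 12, then s(12) = 5. So (st)(2) = 5.

5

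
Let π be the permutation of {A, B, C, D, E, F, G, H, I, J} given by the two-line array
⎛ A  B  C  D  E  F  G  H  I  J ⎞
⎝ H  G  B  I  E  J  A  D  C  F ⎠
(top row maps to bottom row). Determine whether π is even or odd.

In disjoint-cycle form the cycle lengths are 7, 2, 1.
A cycle of length ℓ contributes ℓ−1 transpositions, so π is a product of 6 + 1 = 7 transpositions — odd.

odd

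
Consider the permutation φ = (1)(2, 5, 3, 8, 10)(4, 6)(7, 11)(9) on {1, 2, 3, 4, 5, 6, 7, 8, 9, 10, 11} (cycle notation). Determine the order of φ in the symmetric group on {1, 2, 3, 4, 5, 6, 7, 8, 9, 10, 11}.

The disjoint cycles have lengths 5, 2, 2, 1, 1.
The order is lcm(5, 2, 2) = 10.

10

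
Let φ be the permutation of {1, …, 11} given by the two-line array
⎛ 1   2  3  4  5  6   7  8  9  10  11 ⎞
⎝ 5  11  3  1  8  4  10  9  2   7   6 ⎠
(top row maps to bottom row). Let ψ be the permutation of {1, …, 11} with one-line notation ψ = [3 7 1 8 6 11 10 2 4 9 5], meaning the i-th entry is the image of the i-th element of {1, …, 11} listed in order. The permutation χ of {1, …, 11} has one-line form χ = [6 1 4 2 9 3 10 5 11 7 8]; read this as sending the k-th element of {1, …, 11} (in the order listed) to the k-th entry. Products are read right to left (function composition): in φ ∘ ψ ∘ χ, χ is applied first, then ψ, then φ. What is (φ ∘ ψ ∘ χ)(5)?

(φ ∘ ψ ∘ χ)(5) = φ(ψ(χ(5))). χ(5) = 9, then ψ(9) = 4, then φ(4) = 1, so the result is 1.

1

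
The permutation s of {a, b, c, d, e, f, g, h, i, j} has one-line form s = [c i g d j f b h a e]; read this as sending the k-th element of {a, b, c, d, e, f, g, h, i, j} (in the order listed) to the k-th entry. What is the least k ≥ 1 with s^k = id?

Writing s as disjoint cycles, the cycle lengths are 5, 2, 1, 1, 1.
The order is lcm(5, 2) = 10.

10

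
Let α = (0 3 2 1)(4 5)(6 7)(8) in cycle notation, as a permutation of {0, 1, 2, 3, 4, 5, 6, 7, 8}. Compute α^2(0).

0 lies in the 4-cycle (0 3 2 1).
Stepping 2 places around the cycle: 0 → 3 → 2.

2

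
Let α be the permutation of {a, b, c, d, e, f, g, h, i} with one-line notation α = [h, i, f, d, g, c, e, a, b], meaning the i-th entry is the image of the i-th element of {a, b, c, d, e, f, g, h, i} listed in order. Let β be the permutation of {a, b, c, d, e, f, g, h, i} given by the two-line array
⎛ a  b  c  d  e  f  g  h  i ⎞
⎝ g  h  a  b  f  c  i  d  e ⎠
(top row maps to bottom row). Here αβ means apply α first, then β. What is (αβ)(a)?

d

First apply α: α(a) = h, then β(h) = d. Thus (αβ)(a) = d.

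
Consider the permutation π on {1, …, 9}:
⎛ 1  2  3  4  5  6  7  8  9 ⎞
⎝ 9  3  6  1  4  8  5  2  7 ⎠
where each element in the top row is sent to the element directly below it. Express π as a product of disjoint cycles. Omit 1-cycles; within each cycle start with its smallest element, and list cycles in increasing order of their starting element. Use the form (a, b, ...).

(1, 9, 7, 5, 4)(2, 3, 6, 8)

From 1: 1 → 9 → 7 → 5 → 4 → 1, closing the cycle (1, 9, 7, 5, 4).
Continuing from each remaining unvisited element yields (1, 9, 7, 5, 4)(2, 3, 6, 8).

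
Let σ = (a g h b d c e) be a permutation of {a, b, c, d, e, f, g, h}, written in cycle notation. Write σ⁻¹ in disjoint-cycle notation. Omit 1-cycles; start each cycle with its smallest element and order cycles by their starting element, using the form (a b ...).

If σ sends a → b within a cycle, σ⁻¹ sends b → a; equivalently, reverse each cycle.
After reversing and putting each cycle's least element first, σ⁻¹ = (a e c d b h g).

(a e c d b h g)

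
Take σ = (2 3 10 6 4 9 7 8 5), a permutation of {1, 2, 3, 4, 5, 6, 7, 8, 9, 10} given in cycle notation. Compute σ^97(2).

2 lies in the 9-cycle (2 3 10 6 4 9 7 8 5).
Since the cycle has length 9, σ^97 acts on it the same as σ^7 (97 mod 9 = 7).
Stepping 7 places around the cycle: 2 → 3 → 10 → 6 → 4 → 9 → 7 → 8.

8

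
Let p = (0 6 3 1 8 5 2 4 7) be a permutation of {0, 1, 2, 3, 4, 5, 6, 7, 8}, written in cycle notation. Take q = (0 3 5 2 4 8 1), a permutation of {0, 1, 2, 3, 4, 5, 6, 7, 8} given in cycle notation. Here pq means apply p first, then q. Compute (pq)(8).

2

p(8) = 5, then q(5) = 2; composing gives (pq)(8) = 2.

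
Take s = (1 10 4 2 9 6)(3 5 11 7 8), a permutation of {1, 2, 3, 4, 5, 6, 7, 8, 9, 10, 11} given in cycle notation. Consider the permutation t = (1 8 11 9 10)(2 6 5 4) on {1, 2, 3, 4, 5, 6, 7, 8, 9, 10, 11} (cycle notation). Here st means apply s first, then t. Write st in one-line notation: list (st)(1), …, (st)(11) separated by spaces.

(st)(x) = t(s(x)). Computing each image: t(s(1)) = t(10) = 1, t(s(2)) = t(9) = 10, t(s(3)) = t(5) = 4, t(s(4)) = t(2) = 6, t(s(5)) = t(11) = 9, t(s(6)) = t(1) = 8, t(s(7)) = t(8) = 11, t(s(8)) = t(3) = 3, t(s(9)) = t(6) = 5, t(s(10)) = t(4) = 2, t(s(11)) = t(7) = 7.
Hence st = [1 10 4 6 9 8 11 3 5 2 7].

1 10 4 6 9 8 11 3 5 2 7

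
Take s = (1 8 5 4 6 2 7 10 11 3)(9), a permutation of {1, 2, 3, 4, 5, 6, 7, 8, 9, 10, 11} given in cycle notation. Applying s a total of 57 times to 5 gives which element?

5 lies in the 10-cycle (1 8 5 4 6 2 7 10 11 3).
On a 10-cycle, s^10 is the identity, so s^57 = s^7 there (57 ≡ 7 mod 10).
Stepping 7 places around the cycle: 5 → 4 → 6 → 2 → 7 → 10 → 11 → 3.

3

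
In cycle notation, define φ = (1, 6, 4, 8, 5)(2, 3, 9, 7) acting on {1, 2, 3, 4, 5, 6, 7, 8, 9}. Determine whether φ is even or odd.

odd

The cycle lengths are 5, 4.
A cycle of length ℓ contributes ℓ−1 transpositions, so φ is a product of 4 + 3 = 7 transpositions — odd.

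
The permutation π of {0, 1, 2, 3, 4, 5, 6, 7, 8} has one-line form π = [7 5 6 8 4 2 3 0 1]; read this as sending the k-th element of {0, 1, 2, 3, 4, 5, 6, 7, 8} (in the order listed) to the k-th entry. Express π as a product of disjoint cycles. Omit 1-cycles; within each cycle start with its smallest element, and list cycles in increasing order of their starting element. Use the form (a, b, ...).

(0, 7)(1, 5, 2, 6, 3, 8)

From 0: 0 → 7 → 0, closing the cycle (0, 7).
Continuing from each remaining unvisited element yields (0, 7)(1, 5, 2, 6, 3, 8).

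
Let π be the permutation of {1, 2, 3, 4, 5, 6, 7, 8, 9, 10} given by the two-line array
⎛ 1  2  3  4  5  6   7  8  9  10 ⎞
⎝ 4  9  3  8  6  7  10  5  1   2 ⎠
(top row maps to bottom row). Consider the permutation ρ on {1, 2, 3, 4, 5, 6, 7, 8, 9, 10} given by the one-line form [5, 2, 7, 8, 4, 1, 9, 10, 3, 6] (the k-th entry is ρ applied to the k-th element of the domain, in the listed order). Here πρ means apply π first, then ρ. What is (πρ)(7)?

π(7) = 10, then ρ(10) = 6; composing gives (πρ)(7) = 6.

6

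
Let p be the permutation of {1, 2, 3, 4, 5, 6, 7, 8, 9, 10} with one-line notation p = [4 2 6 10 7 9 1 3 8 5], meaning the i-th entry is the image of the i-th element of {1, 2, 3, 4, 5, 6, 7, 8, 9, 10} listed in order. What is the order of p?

Writing p as disjoint cycles, the cycle lengths are 5, 4, 1.
Since disjoint cycles commute, ord(p) = lcm(5, 4) = 20.

20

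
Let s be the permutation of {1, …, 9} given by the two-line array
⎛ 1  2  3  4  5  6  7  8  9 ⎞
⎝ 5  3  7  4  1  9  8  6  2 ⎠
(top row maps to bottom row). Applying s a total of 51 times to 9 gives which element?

Tracing 9 → 2 → … returns to 9 after 6 steps, so 9 lies in a 6-cycle (2, 3, 7, 8, 6, 9).
Since the cycle has length 6, s^51 acts on it the same as s^3 (51 mod 6 = 3).
Advancing 3 steps from 9: 9 → 2 → 3 → 7.

7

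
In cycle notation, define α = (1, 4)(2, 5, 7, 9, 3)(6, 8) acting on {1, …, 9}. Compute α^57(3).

5

3 lies in the 5-cycle (2, 5, 7, 9, 3).
Powers repeat with period 5 on this cycle, and 57 mod 5 = 2, so α^57(3) = α^2(3).
Advancing 2 steps from 3: 3 → 2 → 5.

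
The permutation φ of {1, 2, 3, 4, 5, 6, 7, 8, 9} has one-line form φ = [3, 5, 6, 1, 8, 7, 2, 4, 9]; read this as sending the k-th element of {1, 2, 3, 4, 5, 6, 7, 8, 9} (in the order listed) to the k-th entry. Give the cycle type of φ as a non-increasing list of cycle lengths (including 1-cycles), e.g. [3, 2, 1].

[8, 1]

The disjoint cycles are (1 3 6 7 2 5 8 4)(9), with lengths 8, 1 in non-increasing order.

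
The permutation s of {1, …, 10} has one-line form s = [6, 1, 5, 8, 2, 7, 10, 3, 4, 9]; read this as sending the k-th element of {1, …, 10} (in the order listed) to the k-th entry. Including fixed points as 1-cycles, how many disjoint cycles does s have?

1

The cycle decomposition is (1, 6, 7, 10, 9, 4, 8, 3, 5, 2), which has 1 cycle (counting 1-cycles).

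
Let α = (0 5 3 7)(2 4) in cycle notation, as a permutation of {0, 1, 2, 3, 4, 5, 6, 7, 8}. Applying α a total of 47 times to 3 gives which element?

3 lies in the 4-cycle (0 5 3 7).
Powers repeat with period 4 on this cycle, and 47 mod 4 = 3, so α^47(3) = α^3(3).
Advancing 3 steps from 3: 3 → 7 → 0 → 5.

5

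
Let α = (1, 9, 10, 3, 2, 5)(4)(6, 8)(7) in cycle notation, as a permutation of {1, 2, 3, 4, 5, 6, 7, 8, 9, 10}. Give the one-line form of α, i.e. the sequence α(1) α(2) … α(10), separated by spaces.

Each element maps to the next entry in its cycle (wrapping to the front): 1↦9, 2↦5, 3↦2, 4↦4, 5↦1, 6↦8, 7↦7, 8↦6, 9↦10, 10↦3.
So the one-line form is 9 5 2 4 1 8 7 6 10 3.

9 5 2 4 1 8 7 6 10 3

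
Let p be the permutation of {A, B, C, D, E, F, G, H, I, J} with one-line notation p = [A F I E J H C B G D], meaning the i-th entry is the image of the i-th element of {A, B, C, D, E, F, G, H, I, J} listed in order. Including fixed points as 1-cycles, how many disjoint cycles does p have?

4

The cycle decomposition is (A)(B F H)(C I G)(D E J), which has 4 cycles (counting 1-cycles).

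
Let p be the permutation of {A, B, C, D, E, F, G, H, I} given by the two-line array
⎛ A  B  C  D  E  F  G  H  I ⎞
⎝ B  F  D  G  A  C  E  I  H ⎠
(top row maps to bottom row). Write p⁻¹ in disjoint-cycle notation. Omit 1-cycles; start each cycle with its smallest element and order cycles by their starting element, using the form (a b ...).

The cycle decomposition of p is (A B F C D G E)(H I).
The inverse reverses every cycle; in canonical form, p⁻¹ = (A E G D C F B)(H I).

(A E G D C F B)(H I)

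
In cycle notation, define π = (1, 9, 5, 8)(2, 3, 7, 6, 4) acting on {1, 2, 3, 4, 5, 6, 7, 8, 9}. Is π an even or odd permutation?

odd

The cycle lengths are 5, 4.
A cycle of length ℓ contributes ℓ−1 transpositions, so π is a product of 4 + 3 = 7 transpositions — odd.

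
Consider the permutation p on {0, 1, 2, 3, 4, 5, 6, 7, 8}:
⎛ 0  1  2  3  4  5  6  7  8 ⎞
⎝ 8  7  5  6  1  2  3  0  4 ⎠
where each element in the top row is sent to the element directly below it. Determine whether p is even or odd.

In disjoint-cycle form the cycle lengths are 5, 2, 2.
A cycle is odd iff its length is even; p has 2 even-length cycles, so sgn(p) = (−1)^2 and p is even.

even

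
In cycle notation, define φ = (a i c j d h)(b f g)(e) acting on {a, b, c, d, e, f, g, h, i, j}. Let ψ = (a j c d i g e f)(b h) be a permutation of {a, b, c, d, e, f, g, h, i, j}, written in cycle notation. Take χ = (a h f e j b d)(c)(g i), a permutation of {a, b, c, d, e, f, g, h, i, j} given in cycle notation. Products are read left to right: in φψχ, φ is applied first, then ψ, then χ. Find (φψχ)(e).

e

Chase e: φ(e) = e; ψ(e) = f; χ(f) = e. Hence (φψχ)(e) = e.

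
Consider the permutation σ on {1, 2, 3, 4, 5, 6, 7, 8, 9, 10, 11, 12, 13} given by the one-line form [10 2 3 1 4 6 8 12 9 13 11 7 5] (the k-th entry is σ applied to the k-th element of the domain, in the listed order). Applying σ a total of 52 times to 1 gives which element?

Tracing 1 → 10 → … returns to 1 after 5 steps, so 1 lies in a 5-cycle (1 10 13 5 4).
Since the cycle has length 5, σ^52 acts on it the same as σ^2 (52 mod 5 = 2).
Stepping 2 places around the cycle: 1 → 10 → 13.

13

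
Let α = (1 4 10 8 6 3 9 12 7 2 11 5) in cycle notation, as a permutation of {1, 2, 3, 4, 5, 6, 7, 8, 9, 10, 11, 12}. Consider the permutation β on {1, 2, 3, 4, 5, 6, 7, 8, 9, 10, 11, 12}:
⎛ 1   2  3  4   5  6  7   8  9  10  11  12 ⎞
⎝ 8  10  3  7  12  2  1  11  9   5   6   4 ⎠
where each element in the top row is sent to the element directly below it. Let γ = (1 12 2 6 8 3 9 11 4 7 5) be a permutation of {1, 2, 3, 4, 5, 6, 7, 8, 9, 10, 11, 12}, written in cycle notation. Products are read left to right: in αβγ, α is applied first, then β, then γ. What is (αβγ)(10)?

4

Chase 10: α(10) = 8; β(8) = 11; γ(11) = 4. Hence (αβγ)(10) = 4.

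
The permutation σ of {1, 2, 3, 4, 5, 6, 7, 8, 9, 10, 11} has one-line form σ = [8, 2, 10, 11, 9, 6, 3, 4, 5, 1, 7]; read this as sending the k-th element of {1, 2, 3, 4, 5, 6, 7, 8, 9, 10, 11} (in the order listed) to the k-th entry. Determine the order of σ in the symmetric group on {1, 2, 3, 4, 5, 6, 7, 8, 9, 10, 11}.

Writing σ as disjoint cycles, the cycle lengths are 7, 2, 1, 1.
Since disjoint cycles commute, ord(σ) = lcm(7, 2) = 14.

14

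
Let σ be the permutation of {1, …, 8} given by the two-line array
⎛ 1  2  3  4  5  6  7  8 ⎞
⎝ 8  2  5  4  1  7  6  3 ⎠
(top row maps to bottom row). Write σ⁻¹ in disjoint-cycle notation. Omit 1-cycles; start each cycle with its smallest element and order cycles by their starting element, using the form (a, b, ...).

(1, 5, 3, 8)(6, 7)

First write σ in disjoint cycles: (1, 8, 3, 5)(6, 7).
The inverse reverses every cycle; in canonical form, σ⁻¹ = (1, 5, 3, 8)(6, 7).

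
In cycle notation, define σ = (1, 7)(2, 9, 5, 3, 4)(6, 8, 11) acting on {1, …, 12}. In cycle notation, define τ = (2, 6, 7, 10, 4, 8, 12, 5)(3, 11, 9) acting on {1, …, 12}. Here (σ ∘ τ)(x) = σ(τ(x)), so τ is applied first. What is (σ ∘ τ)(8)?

12

First apply τ: τ(8) = 12, then σ(12) = 12. Thus (σ ∘ τ)(8) = 12.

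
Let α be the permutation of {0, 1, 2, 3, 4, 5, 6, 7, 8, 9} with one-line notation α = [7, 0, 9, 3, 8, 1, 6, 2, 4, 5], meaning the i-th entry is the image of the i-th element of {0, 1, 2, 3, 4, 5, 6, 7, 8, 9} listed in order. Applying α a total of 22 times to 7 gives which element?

1

Tracing 7 → 2 → … returns to 7 after 6 steps, so 7 lies in a 6-cycle (0 7 2 9 5 1).
Since the cycle has length 6, α^22 acts on it the same as α^4 (22 mod 6 = 4).
Advancing 4 steps from 7: 7 → 2 → 9 → 5 → 1.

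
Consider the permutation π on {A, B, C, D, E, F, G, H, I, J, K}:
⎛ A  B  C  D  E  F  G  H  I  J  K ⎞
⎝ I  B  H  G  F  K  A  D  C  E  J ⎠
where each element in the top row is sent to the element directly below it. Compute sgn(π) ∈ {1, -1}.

1

In disjoint-cycle form the cycle lengths are 6, 4, 1.
A cycle of length ℓ contributes ℓ−1 transpositions, so π is a product of 5 + 3 = 8 transpositions — even.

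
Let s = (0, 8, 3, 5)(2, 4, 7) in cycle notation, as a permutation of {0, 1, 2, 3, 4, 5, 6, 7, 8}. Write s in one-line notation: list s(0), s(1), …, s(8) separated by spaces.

Image by image: 0↦8, 1↦1, 2↦4, 3↦5, 4↦7, 5↦0, 6↦6, 7↦2, 8↦3.
Listing these in domain order gives 8 1 4 5 7 0 6 2 3.

8 1 4 5 7 0 6 2 3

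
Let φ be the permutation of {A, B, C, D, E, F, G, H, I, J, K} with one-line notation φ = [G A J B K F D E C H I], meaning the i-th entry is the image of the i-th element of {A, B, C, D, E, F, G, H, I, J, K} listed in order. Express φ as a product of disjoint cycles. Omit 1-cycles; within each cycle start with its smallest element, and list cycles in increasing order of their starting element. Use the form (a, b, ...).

From A: A → G → D → B → A, closing the cycle (A, G, D, B).
Repeating from the next unused element and collecting all non-trivial cycles gives (A, G, D, B)(C, J, H, E, K, I).

(A, G, D, B)(C, J, H, E, K, I)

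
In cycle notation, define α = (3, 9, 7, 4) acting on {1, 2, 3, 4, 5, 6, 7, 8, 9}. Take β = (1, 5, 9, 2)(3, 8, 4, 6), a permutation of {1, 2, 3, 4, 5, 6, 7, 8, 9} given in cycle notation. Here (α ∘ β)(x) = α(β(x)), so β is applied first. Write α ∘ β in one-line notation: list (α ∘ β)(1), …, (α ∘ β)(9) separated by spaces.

(α ∘ β)(x) = α(β(x)). Computing each image: α(β(1)) = α(5) = 5, α(β(2)) = α(1) = 1, α(β(3)) = α(8) = 8, α(β(4)) = α(6) = 6, α(β(5)) = α(9) = 7, α(β(6)) = α(3) = 9, α(β(7)) = α(7) = 4, α(β(8)) = α(4) = 3, α(β(9)) = α(2) = 2.
Hence α ∘ β = [5 1 8 6 7 9 4 3 2].

5 1 8 6 7 9 4 3 2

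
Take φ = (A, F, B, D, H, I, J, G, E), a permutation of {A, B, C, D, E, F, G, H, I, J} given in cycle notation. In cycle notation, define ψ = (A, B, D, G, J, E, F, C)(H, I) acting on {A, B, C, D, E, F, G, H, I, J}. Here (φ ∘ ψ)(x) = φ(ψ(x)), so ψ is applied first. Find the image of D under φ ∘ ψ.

E

ψ(D) = G, then φ(G) = E; composing gives (φ ∘ ψ)(D) = E.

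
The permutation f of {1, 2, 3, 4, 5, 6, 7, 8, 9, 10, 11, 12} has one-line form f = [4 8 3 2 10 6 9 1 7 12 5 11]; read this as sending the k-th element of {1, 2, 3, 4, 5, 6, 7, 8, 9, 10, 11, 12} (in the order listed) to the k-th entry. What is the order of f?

4

Writing f as disjoint cycles, the cycle lengths are 4, 4, 2, 1, 1.
The order of f is the least common multiple of its cycle lengths: lcm(4, 4, 2) = 4.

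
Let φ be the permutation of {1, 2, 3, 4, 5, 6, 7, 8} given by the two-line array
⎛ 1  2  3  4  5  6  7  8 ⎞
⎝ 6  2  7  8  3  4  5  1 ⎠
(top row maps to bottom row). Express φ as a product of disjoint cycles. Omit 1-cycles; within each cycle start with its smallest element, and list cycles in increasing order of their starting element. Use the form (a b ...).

From 1: 1 → 6 → 4 → 8 → 1, closing the cycle (1 6 4 8).
Continuing from each remaining unvisited element yields (1 6 4 8)(3 7 5).

(1 6 4 8)(3 7 5)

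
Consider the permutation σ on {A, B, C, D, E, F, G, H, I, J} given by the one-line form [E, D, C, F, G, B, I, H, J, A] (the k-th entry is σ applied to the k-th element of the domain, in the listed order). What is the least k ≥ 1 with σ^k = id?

15

Writing σ as disjoint cycles, the cycle lengths are 5, 3, 1, 1.
The order is lcm(5, 3) = 15.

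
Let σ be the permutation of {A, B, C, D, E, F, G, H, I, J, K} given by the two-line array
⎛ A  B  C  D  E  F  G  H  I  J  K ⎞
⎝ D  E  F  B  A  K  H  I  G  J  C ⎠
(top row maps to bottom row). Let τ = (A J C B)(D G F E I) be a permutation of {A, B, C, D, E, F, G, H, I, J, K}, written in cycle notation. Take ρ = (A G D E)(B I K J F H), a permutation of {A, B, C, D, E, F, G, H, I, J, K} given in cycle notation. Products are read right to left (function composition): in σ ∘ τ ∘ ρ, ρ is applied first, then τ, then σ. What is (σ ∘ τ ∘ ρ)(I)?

Chase I: ρ(I) = K; τ(K) = K; σ(K) = C. Hence (σ ∘ τ ∘ ρ)(I) = C.

C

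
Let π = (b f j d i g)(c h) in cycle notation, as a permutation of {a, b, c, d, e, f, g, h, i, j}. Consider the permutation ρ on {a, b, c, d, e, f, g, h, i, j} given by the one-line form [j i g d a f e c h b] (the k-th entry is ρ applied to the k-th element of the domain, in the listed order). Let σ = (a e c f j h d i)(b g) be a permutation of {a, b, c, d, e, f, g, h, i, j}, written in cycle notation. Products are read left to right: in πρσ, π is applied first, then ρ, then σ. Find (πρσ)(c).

Chase c: π(c) = h; ρ(h) = c; σ(c) = f. Hence (πρσ)(c) = f.

f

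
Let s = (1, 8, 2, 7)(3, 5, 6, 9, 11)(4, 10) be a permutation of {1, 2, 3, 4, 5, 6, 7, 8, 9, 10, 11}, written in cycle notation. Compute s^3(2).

2 lies in the 4-cycle (1, 8, 2, 7).
Advancing 3 steps from 2: 2 → 7 → 1 → 8.

8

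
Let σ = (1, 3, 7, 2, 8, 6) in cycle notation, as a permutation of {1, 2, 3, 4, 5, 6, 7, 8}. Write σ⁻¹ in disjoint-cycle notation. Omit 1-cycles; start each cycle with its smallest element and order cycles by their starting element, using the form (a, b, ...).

Inverting a permutation written in cycle notation just reverses the order within every cycle.
After reversing and putting each cycle's least element first, σ⁻¹ = (1, 6, 8, 2, 7, 3).

(1, 6, 8, 2, 7, 3)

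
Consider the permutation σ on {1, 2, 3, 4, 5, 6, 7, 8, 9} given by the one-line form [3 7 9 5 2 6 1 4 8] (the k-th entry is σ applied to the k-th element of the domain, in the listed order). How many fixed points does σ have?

The fixed points (elements with σ(x) = x) are {6}, so there is 1.

1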